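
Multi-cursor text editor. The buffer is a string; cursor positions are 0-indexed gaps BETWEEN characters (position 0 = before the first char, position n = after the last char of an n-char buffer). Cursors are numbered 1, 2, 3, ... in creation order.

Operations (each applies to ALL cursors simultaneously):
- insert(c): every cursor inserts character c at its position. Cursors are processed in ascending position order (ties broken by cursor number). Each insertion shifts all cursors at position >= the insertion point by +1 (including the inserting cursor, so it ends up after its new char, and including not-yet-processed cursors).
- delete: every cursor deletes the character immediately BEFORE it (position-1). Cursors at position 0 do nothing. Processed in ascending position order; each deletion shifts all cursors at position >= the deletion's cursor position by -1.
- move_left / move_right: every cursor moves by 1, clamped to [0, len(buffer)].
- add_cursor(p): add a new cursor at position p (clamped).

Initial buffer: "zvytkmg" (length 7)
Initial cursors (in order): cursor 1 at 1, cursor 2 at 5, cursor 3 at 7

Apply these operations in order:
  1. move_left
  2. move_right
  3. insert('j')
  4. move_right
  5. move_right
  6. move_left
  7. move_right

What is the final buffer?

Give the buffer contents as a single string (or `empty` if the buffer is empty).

After op 1 (move_left): buffer="zvytkmg" (len 7), cursors c1@0 c2@4 c3@6, authorship .......
After op 2 (move_right): buffer="zvytkmg" (len 7), cursors c1@1 c2@5 c3@7, authorship .......
After op 3 (insert('j')): buffer="zjvytkjmgj" (len 10), cursors c1@2 c2@7 c3@10, authorship .1....2..3
After op 4 (move_right): buffer="zjvytkjmgj" (len 10), cursors c1@3 c2@8 c3@10, authorship .1....2..3
After op 5 (move_right): buffer="zjvytkjmgj" (len 10), cursors c1@4 c2@9 c3@10, authorship .1....2..3
After op 6 (move_left): buffer="zjvytkjmgj" (len 10), cursors c1@3 c2@8 c3@9, authorship .1....2..3
After op 7 (move_right): buffer="zjvytkjmgj" (len 10), cursors c1@4 c2@9 c3@10, authorship .1....2..3

Answer: zjvytkjmgj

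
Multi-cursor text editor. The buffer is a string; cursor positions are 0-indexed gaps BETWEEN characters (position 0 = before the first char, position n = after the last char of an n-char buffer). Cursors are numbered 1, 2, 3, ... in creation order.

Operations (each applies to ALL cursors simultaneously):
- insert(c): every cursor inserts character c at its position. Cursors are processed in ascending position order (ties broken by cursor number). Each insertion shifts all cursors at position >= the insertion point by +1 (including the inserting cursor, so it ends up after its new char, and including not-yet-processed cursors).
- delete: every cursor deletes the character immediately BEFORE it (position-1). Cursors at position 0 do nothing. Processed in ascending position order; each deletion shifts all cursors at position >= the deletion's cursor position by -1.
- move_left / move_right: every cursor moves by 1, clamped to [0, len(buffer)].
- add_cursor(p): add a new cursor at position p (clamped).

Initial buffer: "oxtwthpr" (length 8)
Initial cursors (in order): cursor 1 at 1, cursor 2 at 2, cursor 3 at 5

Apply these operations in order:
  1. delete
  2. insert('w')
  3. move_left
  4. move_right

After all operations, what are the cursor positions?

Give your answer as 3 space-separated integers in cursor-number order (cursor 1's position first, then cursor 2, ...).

Answer: 2 2 5

Derivation:
After op 1 (delete): buffer="twhpr" (len 5), cursors c1@0 c2@0 c3@2, authorship .....
After op 2 (insert('w')): buffer="wwtwwhpr" (len 8), cursors c1@2 c2@2 c3@5, authorship 12..3...
After op 3 (move_left): buffer="wwtwwhpr" (len 8), cursors c1@1 c2@1 c3@4, authorship 12..3...
After op 4 (move_right): buffer="wwtwwhpr" (len 8), cursors c1@2 c2@2 c3@5, authorship 12..3...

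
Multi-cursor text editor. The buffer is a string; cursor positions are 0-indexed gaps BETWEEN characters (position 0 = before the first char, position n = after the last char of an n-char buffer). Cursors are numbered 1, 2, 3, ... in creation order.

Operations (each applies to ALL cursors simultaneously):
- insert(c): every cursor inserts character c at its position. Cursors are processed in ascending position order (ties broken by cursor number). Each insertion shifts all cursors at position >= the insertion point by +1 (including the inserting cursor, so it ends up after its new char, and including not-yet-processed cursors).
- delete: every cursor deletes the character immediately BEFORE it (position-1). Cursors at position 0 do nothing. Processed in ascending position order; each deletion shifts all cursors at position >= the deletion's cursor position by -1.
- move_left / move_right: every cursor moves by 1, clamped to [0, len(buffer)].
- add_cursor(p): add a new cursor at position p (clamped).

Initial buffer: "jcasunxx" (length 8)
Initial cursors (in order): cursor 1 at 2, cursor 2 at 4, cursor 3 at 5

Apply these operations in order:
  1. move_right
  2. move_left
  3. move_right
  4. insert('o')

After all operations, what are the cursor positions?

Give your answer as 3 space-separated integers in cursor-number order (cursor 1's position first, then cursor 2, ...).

Answer: 4 7 9

Derivation:
After op 1 (move_right): buffer="jcasunxx" (len 8), cursors c1@3 c2@5 c3@6, authorship ........
After op 2 (move_left): buffer="jcasunxx" (len 8), cursors c1@2 c2@4 c3@5, authorship ........
After op 3 (move_right): buffer="jcasunxx" (len 8), cursors c1@3 c2@5 c3@6, authorship ........
After op 4 (insert('o')): buffer="jcaosuonoxx" (len 11), cursors c1@4 c2@7 c3@9, authorship ...1..2.3..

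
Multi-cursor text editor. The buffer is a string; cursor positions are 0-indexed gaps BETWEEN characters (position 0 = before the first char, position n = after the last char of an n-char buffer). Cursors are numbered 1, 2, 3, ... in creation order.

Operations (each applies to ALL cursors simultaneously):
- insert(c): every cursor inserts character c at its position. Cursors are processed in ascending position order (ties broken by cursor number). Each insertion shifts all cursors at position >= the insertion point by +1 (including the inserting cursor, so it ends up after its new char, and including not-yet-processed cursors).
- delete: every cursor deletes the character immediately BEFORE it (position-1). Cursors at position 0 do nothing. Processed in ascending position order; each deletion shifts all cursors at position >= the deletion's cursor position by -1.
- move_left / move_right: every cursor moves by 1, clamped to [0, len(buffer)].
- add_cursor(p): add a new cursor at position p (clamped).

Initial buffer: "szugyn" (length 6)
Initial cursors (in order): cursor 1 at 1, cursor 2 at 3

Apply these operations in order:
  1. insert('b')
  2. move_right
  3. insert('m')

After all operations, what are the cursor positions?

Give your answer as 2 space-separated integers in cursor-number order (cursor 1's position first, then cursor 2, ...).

After op 1 (insert('b')): buffer="sbzubgyn" (len 8), cursors c1@2 c2@5, authorship .1..2...
After op 2 (move_right): buffer="sbzubgyn" (len 8), cursors c1@3 c2@6, authorship .1..2...
After op 3 (insert('m')): buffer="sbzmubgmyn" (len 10), cursors c1@4 c2@8, authorship .1.1.2.2..

Answer: 4 8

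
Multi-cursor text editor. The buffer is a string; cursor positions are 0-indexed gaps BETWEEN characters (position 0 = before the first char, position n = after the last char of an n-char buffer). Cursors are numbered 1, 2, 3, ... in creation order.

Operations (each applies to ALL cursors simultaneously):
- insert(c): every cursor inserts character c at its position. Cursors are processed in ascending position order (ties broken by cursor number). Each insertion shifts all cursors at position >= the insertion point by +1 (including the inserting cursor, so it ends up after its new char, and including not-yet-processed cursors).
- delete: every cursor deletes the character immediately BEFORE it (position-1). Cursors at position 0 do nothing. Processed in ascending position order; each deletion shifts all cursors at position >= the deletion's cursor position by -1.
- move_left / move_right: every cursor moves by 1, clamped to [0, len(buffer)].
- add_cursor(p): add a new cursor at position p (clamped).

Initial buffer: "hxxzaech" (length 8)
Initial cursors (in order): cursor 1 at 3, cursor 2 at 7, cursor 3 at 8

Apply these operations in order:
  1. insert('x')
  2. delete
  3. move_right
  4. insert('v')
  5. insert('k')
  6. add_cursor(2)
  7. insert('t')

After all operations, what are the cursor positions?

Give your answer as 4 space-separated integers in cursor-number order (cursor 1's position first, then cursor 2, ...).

After op 1 (insert('x')): buffer="hxxxzaecxhx" (len 11), cursors c1@4 c2@9 c3@11, authorship ...1....2.3
After op 2 (delete): buffer="hxxzaech" (len 8), cursors c1@3 c2@7 c3@8, authorship ........
After op 3 (move_right): buffer="hxxzaech" (len 8), cursors c1@4 c2@8 c3@8, authorship ........
After op 4 (insert('v')): buffer="hxxzvaechvv" (len 11), cursors c1@5 c2@11 c3@11, authorship ....1....23
After op 5 (insert('k')): buffer="hxxzvkaechvvkk" (len 14), cursors c1@6 c2@14 c3@14, authorship ....11....2323
After op 6 (add_cursor(2)): buffer="hxxzvkaechvvkk" (len 14), cursors c4@2 c1@6 c2@14 c3@14, authorship ....11....2323
After op 7 (insert('t')): buffer="hxtxzvktaechvvkktt" (len 18), cursors c4@3 c1@8 c2@18 c3@18, authorship ..4..111....232323

Answer: 8 18 18 3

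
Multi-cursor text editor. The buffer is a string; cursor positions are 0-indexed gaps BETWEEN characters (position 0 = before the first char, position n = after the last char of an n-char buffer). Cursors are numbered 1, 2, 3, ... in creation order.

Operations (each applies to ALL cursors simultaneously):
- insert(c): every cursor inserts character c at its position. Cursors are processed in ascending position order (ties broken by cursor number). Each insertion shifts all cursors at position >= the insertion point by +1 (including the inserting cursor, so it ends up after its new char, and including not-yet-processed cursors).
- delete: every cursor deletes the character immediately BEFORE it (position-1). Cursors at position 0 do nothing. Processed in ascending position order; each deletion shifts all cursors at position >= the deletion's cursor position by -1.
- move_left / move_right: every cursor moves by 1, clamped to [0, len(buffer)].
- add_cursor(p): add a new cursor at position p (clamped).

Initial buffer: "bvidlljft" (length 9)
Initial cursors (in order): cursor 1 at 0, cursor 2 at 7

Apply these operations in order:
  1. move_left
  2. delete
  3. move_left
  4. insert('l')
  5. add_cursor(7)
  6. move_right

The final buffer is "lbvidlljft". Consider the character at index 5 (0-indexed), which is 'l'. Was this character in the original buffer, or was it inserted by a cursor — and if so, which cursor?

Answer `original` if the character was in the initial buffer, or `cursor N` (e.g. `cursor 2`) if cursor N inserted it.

After op 1 (move_left): buffer="bvidlljft" (len 9), cursors c1@0 c2@6, authorship .........
After op 2 (delete): buffer="bvidljft" (len 8), cursors c1@0 c2@5, authorship ........
After op 3 (move_left): buffer="bvidljft" (len 8), cursors c1@0 c2@4, authorship ........
After op 4 (insert('l')): buffer="lbvidlljft" (len 10), cursors c1@1 c2@6, authorship 1....2....
After op 5 (add_cursor(7)): buffer="lbvidlljft" (len 10), cursors c1@1 c2@6 c3@7, authorship 1....2....
After op 6 (move_right): buffer="lbvidlljft" (len 10), cursors c1@2 c2@7 c3@8, authorship 1....2....
Authorship (.=original, N=cursor N): 1 . . . . 2 . . . .
Index 5: author = 2

Answer: cursor 2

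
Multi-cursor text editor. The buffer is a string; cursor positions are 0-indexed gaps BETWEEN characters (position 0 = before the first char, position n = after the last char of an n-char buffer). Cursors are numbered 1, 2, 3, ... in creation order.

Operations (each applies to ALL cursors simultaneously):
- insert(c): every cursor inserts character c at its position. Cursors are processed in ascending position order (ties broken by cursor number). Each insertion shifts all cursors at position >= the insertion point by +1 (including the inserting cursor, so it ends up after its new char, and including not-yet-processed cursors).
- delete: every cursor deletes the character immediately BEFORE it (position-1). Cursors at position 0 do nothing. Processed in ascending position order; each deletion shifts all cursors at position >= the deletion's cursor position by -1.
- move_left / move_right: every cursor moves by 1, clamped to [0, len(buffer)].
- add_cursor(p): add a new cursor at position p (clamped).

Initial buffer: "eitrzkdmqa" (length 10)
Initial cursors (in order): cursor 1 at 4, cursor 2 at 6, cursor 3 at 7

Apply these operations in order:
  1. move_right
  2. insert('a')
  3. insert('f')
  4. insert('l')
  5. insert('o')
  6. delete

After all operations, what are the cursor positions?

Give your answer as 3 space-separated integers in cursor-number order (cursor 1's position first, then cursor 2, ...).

Answer: 8 13 17

Derivation:
After op 1 (move_right): buffer="eitrzkdmqa" (len 10), cursors c1@5 c2@7 c3@8, authorship ..........
After op 2 (insert('a')): buffer="eitrzakdamaqa" (len 13), cursors c1@6 c2@9 c3@11, authorship .....1..2.3..
After op 3 (insert('f')): buffer="eitrzafkdafmafqa" (len 16), cursors c1@7 c2@11 c3@14, authorship .....11..22.33..
After op 4 (insert('l')): buffer="eitrzaflkdaflmaflqa" (len 19), cursors c1@8 c2@13 c3@17, authorship .....111..222.333..
After op 5 (insert('o')): buffer="eitrzaflokdaflomafloqa" (len 22), cursors c1@9 c2@15 c3@20, authorship .....1111..2222.3333..
After op 6 (delete): buffer="eitrzaflkdaflmaflqa" (len 19), cursors c1@8 c2@13 c3@17, authorship .....111..222.333..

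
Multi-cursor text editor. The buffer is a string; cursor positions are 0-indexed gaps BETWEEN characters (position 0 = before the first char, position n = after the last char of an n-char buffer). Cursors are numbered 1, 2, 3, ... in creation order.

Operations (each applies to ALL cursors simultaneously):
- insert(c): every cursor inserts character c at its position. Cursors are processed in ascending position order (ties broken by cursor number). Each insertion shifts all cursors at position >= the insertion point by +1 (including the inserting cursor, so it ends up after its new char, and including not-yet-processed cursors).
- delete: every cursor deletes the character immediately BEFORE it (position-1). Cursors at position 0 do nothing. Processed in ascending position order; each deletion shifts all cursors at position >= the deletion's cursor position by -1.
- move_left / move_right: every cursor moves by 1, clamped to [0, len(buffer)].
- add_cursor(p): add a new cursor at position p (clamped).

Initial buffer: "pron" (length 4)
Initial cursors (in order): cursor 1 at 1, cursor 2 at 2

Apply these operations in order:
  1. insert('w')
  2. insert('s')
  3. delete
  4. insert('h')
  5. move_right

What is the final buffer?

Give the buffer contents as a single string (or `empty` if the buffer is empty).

After op 1 (insert('w')): buffer="pwrwon" (len 6), cursors c1@2 c2@4, authorship .1.2..
After op 2 (insert('s')): buffer="pwsrwson" (len 8), cursors c1@3 c2@6, authorship .11.22..
After op 3 (delete): buffer="pwrwon" (len 6), cursors c1@2 c2@4, authorship .1.2..
After op 4 (insert('h')): buffer="pwhrwhon" (len 8), cursors c1@3 c2@6, authorship .11.22..
After op 5 (move_right): buffer="pwhrwhon" (len 8), cursors c1@4 c2@7, authorship .11.22..

Answer: pwhrwhon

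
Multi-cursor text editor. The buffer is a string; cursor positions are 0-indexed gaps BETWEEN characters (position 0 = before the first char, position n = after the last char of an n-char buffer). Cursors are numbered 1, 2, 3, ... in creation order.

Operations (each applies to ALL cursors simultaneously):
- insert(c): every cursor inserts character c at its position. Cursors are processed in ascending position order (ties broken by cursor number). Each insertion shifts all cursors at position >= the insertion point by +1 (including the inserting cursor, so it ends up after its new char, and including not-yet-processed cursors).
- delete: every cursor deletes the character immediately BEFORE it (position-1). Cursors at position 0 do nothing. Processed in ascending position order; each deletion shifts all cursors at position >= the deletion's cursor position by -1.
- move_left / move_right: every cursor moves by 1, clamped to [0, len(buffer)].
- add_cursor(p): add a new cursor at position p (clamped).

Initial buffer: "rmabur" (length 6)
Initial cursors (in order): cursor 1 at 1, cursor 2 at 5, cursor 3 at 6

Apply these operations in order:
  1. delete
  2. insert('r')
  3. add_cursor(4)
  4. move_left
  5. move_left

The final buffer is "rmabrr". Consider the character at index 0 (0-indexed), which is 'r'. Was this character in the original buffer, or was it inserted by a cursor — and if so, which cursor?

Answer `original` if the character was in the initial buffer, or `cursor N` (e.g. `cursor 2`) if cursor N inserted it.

After op 1 (delete): buffer="mab" (len 3), cursors c1@0 c2@3 c3@3, authorship ...
After op 2 (insert('r')): buffer="rmabrr" (len 6), cursors c1@1 c2@6 c3@6, authorship 1...23
After op 3 (add_cursor(4)): buffer="rmabrr" (len 6), cursors c1@1 c4@4 c2@6 c3@6, authorship 1...23
After op 4 (move_left): buffer="rmabrr" (len 6), cursors c1@0 c4@3 c2@5 c3@5, authorship 1...23
After op 5 (move_left): buffer="rmabrr" (len 6), cursors c1@0 c4@2 c2@4 c3@4, authorship 1...23
Authorship (.=original, N=cursor N): 1 . . . 2 3
Index 0: author = 1

Answer: cursor 1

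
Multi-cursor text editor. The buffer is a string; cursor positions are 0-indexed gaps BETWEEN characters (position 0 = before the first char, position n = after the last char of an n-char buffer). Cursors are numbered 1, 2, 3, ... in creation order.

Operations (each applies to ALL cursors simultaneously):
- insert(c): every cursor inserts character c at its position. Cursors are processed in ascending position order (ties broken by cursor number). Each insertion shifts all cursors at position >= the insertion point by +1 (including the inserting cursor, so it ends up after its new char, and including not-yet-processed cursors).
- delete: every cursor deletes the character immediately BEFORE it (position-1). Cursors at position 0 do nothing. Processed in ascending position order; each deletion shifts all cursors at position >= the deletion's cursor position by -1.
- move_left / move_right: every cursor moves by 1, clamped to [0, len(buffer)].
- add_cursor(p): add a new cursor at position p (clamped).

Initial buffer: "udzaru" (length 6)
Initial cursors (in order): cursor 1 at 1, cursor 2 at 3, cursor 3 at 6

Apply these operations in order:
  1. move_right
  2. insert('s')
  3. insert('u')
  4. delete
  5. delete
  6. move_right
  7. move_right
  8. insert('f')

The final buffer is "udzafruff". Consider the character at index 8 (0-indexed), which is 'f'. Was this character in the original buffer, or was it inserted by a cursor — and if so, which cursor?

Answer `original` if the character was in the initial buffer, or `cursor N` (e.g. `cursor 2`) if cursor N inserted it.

Answer: cursor 3

Derivation:
After op 1 (move_right): buffer="udzaru" (len 6), cursors c1@2 c2@4 c3@6, authorship ......
After op 2 (insert('s')): buffer="udszasrus" (len 9), cursors c1@3 c2@6 c3@9, authorship ..1..2..3
After op 3 (insert('u')): buffer="udsuzasurusu" (len 12), cursors c1@4 c2@8 c3@12, authorship ..11..22..33
After op 4 (delete): buffer="udszasrus" (len 9), cursors c1@3 c2@6 c3@9, authorship ..1..2..3
After op 5 (delete): buffer="udzaru" (len 6), cursors c1@2 c2@4 c3@6, authorship ......
After op 6 (move_right): buffer="udzaru" (len 6), cursors c1@3 c2@5 c3@6, authorship ......
After op 7 (move_right): buffer="udzaru" (len 6), cursors c1@4 c2@6 c3@6, authorship ......
After op 8 (insert('f')): buffer="udzafruff" (len 9), cursors c1@5 c2@9 c3@9, authorship ....1..23
Authorship (.=original, N=cursor N): . . . . 1 . . 2 3
Index 8: author = 3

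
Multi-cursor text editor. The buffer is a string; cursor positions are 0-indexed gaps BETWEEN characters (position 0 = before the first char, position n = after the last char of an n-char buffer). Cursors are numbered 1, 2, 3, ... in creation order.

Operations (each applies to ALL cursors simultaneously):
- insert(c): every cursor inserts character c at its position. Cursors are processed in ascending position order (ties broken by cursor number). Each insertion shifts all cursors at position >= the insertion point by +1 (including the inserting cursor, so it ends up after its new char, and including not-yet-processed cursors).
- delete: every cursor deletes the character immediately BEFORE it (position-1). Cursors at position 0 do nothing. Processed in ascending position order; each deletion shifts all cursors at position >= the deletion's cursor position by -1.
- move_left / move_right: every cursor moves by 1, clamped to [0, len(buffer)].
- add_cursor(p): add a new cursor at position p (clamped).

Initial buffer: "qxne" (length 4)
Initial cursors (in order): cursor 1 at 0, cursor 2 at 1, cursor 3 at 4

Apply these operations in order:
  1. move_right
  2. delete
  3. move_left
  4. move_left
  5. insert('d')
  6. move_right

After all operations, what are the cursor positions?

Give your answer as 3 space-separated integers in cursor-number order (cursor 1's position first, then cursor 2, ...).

After op 1 (move_right): buffer="qxne" (len 4), cursors c1@1 c2@2 c3@4, authorship ....
After op 2 (delete): buffer="n" (len 1), cursors c1@0 c2@0 c3@1, authorship .
After op 3 (move_left): buffer="n" (len 1), cursors c1@0 c2@0 c3@0, authorship .
After op 4 (move_left): buffer="n" (len 1), cursors c1@0 c2@0 c3@0, authorship .
After op 5 (insert('d')): buffer="dddn" (len 4), cursors c1@3 c2@3 c3@3, authorship 123.
After op 6 (move_right): buffer="dddn" (len 4), cursors c1@4 c2@4 c3@4, authorship 123.

Answer: 4 4 4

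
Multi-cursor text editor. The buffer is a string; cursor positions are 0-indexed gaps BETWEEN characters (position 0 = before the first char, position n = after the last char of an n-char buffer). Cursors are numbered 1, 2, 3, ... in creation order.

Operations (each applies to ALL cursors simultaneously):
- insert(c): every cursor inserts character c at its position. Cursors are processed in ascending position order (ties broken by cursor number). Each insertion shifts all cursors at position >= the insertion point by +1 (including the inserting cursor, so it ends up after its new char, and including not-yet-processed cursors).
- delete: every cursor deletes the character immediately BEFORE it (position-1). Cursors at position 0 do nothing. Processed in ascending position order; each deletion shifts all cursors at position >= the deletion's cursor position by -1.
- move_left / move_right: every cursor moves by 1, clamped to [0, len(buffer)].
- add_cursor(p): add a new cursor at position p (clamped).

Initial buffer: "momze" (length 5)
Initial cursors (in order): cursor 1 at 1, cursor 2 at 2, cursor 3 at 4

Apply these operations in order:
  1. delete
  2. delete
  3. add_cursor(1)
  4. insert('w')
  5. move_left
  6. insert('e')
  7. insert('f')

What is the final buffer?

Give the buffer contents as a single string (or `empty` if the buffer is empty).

After op 1 (delete): buffer="me" (len 2), cursors c1@0 c2@0 c3@1, authorship ..
After op 2 (delete): buffer="e" (len 1), cursors c1@0 c2@0 c3@0, authorship .
After op 3 (add_cursor(1)): buffer="e" (len 1), cursors c1@0 c2@0 c3@0 c4@1, authorship .
After op 4 (insert('w')): buffer="wwwew" (len 5), cursors c1@3 c2@3 c3@3 c4@5, authorship 123.4
After op 5 (move_left): buffer="wwwew" (len 5), cursors c1@2 c2@2 c3@2 c4@4, authorship 123.4
After op 6 (insert('e')): buffer="wweeeweew" (len 9), cursors c1@5 c2@5 c3@5 c4@8, authorship 121233.44
After op 7 (insert('f')): buffer="wweeefffweefw" (len 13), cursors c1@8 c2@8 c3@8 c4@12, authorship 121231233.444

Answer: wweeefffweefw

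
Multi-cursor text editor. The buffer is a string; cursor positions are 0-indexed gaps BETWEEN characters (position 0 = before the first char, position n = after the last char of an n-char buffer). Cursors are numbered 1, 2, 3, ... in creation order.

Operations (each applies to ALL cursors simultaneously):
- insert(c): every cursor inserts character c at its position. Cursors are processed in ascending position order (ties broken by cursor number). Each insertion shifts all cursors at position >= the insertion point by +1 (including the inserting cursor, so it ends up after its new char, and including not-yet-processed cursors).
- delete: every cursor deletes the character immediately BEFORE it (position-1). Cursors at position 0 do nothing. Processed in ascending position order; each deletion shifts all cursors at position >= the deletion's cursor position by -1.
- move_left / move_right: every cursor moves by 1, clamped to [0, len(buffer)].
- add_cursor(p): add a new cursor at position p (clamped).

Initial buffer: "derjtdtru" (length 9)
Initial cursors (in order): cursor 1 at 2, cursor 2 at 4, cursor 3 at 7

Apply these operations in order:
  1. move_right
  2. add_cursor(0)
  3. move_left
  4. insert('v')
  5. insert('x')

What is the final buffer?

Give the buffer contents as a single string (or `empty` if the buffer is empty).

Answer: vxdevxrjvxtdtvxru

Derivation:
After op 1 (move_right): buffer="derjtdtru" (len 9), cursors c1@3 c2@5 c3@8, authorship .........
After op 2 (add_cursor(0)): buffer="derjtdtru" (len 9), cursors c4@0 c1@3 c2@5 c3@8, authorship .........
After op 3 (move_left): buffer="derjtdtru" (len 9), cursors c4@0 c1@2 c2@4 c3@7, authorship .........
After op 4 (insert('v')): buffer="vdevrjvtdtvru" (len 13), cursors c4@1 c1@4 c2@7 c3@11, authorship 4..1..2...3..
After op 5 (insert('x')): buffer="vxdevxrjvxtdtvxru" (len 17), cursors c4@2 c1@6 c2@10 c3@15, authorship 44..11..22...33..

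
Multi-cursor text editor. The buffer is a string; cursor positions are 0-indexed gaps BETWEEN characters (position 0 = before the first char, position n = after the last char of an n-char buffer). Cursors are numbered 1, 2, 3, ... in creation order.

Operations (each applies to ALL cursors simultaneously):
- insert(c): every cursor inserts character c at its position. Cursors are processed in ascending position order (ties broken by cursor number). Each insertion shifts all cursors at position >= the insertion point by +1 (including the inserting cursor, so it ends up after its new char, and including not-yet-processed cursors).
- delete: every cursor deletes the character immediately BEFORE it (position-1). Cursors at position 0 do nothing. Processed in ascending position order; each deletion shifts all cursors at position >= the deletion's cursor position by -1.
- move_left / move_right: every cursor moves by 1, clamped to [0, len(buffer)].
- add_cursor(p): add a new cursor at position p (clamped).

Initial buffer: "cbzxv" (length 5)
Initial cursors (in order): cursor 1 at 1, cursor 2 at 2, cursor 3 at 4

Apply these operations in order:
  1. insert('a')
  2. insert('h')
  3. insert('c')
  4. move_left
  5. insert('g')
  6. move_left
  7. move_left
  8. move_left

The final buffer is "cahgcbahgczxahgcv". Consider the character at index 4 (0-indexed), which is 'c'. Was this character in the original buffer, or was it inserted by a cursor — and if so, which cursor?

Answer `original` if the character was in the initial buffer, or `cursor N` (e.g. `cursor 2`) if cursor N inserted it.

After op 1 (insert('a')): buffer="cabazxav" (len 8), cursors c1@2 c2@4 c3@7, authorship .1.2..3.
After op 2 (insert('h')): buffer="cahbahzxahv" (len 11), cursors c1@3 c2@6 c3@10, authorship .11.22..33.
After op 3 (insert('c')): buffer="cahcbahczxahcv" (len 14), cursors c1@4 c2@8 c3@13, authorship .111.222..333.
After op 4 (move_left): buffer="cahcbahczxahcv" (len 14), cursors c1@3 c2@7 c3@12, authorship .111.222..333.
After op 5 (insert('g')): buffer="cahgcbahgczxahgcv" (len 17), cursors c1@4 c2@9 c3@15, authorship .1111.2222..3333.
After op 6 (move_left): buffer="cahgcbahgczxahgcv" (len 17), cursors c1@3 c2@8 c3@14, authorship .1111.2222..3333.
After op 7 (move_left): buffer="cahgcbahgczxahgcv" (len 17), cursors c1@2 c2@7 c3@13, authorship .1111.2222..3333.
After op 8 (move_left): buffer="cahgcbahgczxahgcv" (len 17), cursors c1@1 c2@6 c3@12, authorship .1111.2222..3333.
Authorship (.=original, N=cursor N): . 1 1 1 1 . 2 2 2 2 . . 3 3 3 3 .
Index 4: author = 1

Answer: cursor 1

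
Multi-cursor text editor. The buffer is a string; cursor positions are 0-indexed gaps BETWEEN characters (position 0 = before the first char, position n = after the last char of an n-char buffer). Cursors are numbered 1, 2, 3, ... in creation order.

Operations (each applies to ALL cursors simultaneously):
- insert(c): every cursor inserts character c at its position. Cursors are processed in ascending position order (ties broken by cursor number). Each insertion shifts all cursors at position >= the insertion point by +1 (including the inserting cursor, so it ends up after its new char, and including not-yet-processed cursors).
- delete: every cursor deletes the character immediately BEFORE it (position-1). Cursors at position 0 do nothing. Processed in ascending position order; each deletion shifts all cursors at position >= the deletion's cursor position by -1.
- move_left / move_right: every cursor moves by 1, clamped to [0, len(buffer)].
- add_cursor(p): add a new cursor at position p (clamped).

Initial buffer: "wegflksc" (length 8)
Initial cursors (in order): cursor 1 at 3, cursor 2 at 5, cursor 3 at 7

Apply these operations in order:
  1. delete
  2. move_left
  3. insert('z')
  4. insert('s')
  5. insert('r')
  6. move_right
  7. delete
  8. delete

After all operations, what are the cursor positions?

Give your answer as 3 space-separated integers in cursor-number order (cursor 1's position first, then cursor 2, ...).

Answer: 3 5 7

Derivation:
After op 1 (delete): buffer="wefkc" (len 5), cursors c1@2 c2@3 c3@4, authorship .....
After op 2 (move_left): buffer="wefkc" (len 5), cursors c1@1 c2@2 c3@3, authorship .....
After op 3 (insert('z')): buffer="wzezfzkc" (len 8), cursors c1@2 c2@4 c3@6, authorship .1.2.3..
After op 4 (insert('s')): buffer="wzsezsfzskc" (len 11), cursors c1@3 c2@6 c3@9, authorship .11.22.33..
After op 5 (insert('r')): buffer="wzsrezsrfzsrkc" (len 14), cursors c1@4 c2@8 c3@12, authorship .111.222.333..
After op 6 (move_right): buffer="wzsrezsrfzsrkc" (len 14), cursors c1@5 c2@9 c3@13, authorship .111.222.333..
After op 7 (delete): buffer="wzsrzsrzsrc" (len 11), cursors c1@4 c2@7 c3@10, authorship .111222333.
After op 8 (delete): buffer="wzszszsc" (len 8), cursors c1@3 c2@5 c3@7, authorship .112233.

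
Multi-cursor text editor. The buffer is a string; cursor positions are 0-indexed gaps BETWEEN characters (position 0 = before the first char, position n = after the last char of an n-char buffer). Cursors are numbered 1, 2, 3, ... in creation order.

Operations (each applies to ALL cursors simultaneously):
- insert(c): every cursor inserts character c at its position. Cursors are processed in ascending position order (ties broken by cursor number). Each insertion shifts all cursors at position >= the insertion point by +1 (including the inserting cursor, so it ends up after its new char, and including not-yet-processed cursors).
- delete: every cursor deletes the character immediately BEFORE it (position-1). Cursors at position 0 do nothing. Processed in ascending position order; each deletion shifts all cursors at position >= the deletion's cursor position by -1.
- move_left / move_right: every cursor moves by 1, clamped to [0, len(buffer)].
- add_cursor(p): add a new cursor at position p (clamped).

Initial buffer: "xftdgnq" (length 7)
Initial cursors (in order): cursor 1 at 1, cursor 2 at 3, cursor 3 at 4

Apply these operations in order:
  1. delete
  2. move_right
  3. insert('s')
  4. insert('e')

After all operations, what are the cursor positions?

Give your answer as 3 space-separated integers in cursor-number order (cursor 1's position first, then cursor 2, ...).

After op 1 (delete): buffer="fgnq" (len 4), cursors c1@0 c2@1 c3@1, authorship ....
After op 2 (move_right): buffer="fgnq" (len 4), cursors c1@1 c2@2 c3@2, authorship ....
After op 3 (insert('s')): buffer="fsgssnq" (len 7), cursors c1@2 c2@5 c3@5, authorship .1.23..
After op 4 (insert('e')): buffer="fsegsseenq" (len 10), cursors c1@3 c2@8 c3@8, authorship .11.2323..

Answer: 3 8 8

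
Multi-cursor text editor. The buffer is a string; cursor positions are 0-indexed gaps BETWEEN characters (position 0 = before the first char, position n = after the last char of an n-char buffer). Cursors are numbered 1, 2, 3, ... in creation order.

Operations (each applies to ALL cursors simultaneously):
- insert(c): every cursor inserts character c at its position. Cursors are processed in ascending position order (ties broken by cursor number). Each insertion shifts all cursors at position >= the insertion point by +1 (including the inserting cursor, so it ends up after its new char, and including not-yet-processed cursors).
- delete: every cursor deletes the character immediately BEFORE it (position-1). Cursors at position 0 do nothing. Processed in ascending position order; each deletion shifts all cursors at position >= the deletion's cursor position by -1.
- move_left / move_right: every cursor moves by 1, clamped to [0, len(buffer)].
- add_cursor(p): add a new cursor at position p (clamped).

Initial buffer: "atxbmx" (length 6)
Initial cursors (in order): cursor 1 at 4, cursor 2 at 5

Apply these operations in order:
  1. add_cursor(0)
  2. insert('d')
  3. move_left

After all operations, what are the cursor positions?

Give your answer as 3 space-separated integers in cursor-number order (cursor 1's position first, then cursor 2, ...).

Answer: 5 7 0

Derivation:
After op 1 (add_cursor(0)): buffer="atxbmx" (len 6), cursors c3@0 c1@4 c2@5, authorship ......
After op 2 (insert('d')): buffer="datxbdmdx" (len 9), cursors c3@1 c1@6 c2@8, authorship 3....1.2.
After op 3 (move_left): buffer="datxbdmdx" (len 9), cursors c3@0 c1@5 c2@7, authorship 3....1.2.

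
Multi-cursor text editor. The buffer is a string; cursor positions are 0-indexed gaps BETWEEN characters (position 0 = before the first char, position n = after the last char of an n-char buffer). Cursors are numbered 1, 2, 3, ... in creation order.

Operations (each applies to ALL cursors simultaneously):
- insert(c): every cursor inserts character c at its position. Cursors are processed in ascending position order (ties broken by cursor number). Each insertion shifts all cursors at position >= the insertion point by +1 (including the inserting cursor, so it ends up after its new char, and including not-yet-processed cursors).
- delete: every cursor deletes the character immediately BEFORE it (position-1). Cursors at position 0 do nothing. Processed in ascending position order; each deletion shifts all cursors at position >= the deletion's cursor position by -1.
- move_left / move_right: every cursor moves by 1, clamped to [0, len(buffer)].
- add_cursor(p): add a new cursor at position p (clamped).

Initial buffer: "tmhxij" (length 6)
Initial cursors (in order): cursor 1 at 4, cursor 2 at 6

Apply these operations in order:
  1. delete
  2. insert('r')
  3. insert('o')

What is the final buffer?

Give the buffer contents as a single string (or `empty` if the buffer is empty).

Answer: tmhroiro

Derivation:
After op 1 (delete): buffer="tmhi" (len 4), cursors c1@3 c2@4, authorship ....
After op 2 (insert('r')): buffer="tmhrir" (len 6), cursors c1@4 c2@6, authorship ...1.2
After op 3 (insert('o')): buffer="tmhroiro" (len 8), cursors c1@5 c2@8, authorship ...11.22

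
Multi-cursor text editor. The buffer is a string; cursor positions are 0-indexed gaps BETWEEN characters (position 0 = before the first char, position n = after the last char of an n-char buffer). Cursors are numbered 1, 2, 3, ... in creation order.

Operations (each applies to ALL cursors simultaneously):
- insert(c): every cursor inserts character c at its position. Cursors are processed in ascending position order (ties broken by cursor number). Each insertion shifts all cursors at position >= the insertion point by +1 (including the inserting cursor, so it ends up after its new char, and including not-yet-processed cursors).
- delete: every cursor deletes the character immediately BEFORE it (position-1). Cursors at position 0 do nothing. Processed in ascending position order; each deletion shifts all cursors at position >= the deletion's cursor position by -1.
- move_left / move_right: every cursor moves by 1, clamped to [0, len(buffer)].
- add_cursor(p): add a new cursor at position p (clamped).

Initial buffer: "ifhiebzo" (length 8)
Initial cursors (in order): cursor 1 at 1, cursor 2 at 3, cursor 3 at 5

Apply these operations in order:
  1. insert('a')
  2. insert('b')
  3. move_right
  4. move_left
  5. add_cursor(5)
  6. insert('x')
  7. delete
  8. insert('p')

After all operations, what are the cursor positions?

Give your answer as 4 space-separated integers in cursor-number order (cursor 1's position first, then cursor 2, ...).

After op 1 (insert('a')): buffer="iafhaieabzo" (len 11), cursors c1@2 c2@5 c3@8, authorship .1..2..3...
After op 2 (insert('b')): buffer="iabfhabieabbzo" (len 14), cursors c1@3 c2@7 c3@11, authorship .11..22..33...
After op 3 (move_right): buffer="iabfhabieabbzo" (len 14), cursors c1@4 c2@8 c3@12, authorship .11..22..33...
After op 4 (move_left): buffer="iabfhabieabbzo" (len 14), cursors c1@3 c2@7 c3@11, authorship .11..22..33...
After op 5 (add_cursor(5)): buffer="iabfhabieabbzo" (len 14), cursors c1@3 c4@5 c2@7 c3@11, authorship .11..22..33...
After op 6 (insert('x')): buffer="iabxfhxabxieabxbzo" (len 18), cursors c1@4 c4@7 c2@10 c3@15, authorship .111..4222..333...
After op 7 (delete): buffer="iabfhabieabbzo" (len 14), cursors c1@3 c4@5 c2@7 c3@11, authorship .11..22..33...
After op 8 (insert('p')): buffer="iabpfhpabpieabpbzo" (len 18), cursors c1@4 c4@7 c2@10 c3@15, authorship .111..4222..333...

Answer: 4 10 15 7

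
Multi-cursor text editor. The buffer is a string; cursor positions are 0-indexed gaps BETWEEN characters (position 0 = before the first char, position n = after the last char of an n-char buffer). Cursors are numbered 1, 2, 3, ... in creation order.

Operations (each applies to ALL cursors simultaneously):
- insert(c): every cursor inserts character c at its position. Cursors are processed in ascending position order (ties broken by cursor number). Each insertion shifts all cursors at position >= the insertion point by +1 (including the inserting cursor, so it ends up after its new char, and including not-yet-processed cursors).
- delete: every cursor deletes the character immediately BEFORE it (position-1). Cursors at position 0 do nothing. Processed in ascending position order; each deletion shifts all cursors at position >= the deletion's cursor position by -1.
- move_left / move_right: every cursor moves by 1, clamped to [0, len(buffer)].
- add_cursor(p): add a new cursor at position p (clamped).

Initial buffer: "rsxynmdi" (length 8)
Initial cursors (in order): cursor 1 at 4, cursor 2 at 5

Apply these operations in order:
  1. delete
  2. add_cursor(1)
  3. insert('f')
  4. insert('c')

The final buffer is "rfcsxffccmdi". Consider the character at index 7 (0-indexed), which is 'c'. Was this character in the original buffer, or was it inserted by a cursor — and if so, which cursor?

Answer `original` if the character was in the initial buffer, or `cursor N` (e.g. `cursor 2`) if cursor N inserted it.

Answer: cursor 1

Derivation:
After op 1 (delete): buffer="rsxmdi" (len 6), cursors c1@3 c2@3, authorship ......
After op 2 (add_cursor(1)): buffer="rsxmdi" (len 6), cursors c3@1 c1@3 c2@3, authorship ......
After op 3 (insert('f')): buffer="rfsxffmdi" (len 9), cursors c3@2 c1@6 c2@6, authorship .3..12...
After op 4 (insert('c')): buffer="rfcsxffccmdi" (len 12), cursors c3@3 c1@9 c2@9, authorship .33..1212...
Authorship (.=original, N=cursor N): . 3 3 . . 1 2 1 2 . . .
Index 7: author = 1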